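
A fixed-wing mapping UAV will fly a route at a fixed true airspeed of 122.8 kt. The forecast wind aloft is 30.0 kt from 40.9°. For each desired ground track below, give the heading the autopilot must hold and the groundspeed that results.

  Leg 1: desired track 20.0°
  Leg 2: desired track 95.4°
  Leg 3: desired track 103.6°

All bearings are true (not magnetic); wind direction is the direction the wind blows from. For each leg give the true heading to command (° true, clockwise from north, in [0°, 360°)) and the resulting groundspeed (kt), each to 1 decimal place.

Leg 1: desired track 20.0°; wind correction +5.0° → command heading 25.0°, groundspeed 94.3 kt
Leg 2: desired track 95.4°; wind correction -11.5° → command heading 83.9°, groundspeed 102.9 kt
Leg 3: desired track 103.6°; wind correction -12.5° → command heading 91.1°, groundspeed 106.1 kt

Leg 1: heading=25.0°, groundspeed=94.3 kt
Leg 2: heading=83.9°, groundspeed=102.9 kt
Leg 3: heading=91.1°, groundspeed=106.1 kt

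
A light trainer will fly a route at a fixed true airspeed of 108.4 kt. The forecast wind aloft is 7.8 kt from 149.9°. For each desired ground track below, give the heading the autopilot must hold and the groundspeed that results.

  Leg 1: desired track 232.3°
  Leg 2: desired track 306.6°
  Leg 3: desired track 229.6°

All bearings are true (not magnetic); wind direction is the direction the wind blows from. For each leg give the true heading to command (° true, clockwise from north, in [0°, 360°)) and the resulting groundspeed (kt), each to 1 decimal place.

Leg 1: heading=228.2°, groundspeed=107.1 kt
Leg 2: heading=305.0°, groundspeed=115.5 kt
Leg 3: heading=225.5°, groundspeed=106.7 kt

Leg 1: desired track 232.3°; wind correction -4.1° → command heading 228.2°, groundspeed 107.1 kt
Leg 2: desired track 306.6°; wind correction -1.6° → command heading 305.0°, groundspeed 115.5 kt
Leg 3: desired track 229.6°; wind correction -4.1° → command heading 225.5°, groundspeed 106.7 kt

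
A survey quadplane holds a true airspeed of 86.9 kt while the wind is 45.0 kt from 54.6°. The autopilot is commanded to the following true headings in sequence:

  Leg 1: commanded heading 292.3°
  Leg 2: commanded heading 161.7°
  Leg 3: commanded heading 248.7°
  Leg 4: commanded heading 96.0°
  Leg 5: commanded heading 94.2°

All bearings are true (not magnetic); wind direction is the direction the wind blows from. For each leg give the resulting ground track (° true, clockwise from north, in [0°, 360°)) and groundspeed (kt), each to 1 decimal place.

Leg 1: track=273.4°, groundspeed=117.3 kt
Leg 2: track=184.9°, groundspeed=109.0 kt
Leg 3: track=243.9°, groundspeed=131.0 kt
Leg 4: track=125.2°, groundspeed=60.9 kt
Leg 5: track=123.0°, groundspeed=59.6 kt

Leg 1: heading 292.3°; drift -18.9° → track 273.4°, groundspeed 117.3 kt
Leg 2: heading 161.7°; drift +23.2° → track 184.9°, groundspeed 109.0 kt
Leg 3: heading 248.7°; drift -4.8° → track 243.9°, groundspeed 131.0 kt
Leg 4: heading 96.0°; drift +29.2° → track 125.2°, groundspeed 60.9 kt
Leg 5: heading 94.2°; drift +28.8° → track 123.0°, groundspeed 59.6 kt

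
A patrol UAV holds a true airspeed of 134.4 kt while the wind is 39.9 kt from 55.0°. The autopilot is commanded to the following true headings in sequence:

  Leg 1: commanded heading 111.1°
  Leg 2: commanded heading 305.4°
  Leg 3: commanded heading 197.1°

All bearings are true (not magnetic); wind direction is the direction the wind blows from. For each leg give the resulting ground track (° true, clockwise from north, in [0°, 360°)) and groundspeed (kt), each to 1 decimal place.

Leg 1: heading 111.1°; drift +16.5° → track 127.6°, groundspeed 116.9 kt
Leg 2: heading 305.4°; drift -14.3° → track 291.1°, groundspeed 152.5 kt
Leg 3: heading 197.1°; drift +8.4° → track 205.5°, groundspeed 167.7 kt

Leg 1: track=127.6°, groundspeed=116.9 kt
Leg 2: track=291.1°, groundspeed=152.5 kt
Leg 3: track=205.5°, groundspeed=167.7 kt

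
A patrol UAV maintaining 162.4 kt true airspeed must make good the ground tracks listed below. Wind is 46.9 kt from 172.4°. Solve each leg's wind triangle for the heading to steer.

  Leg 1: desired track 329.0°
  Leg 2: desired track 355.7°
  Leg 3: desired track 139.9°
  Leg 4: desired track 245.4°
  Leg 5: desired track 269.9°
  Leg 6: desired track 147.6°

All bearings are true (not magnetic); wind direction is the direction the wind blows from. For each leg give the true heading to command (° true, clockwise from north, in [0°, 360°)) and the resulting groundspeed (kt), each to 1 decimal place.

Leg 1: desired track 329.0°; wind correction -6.6° → command heading 322.4°, groundspeed 204.4 kt
Leg 2: desired track 355.7°; wind correction +1.0° → command heading 356.7°, groundspeed 209.2 kt
Leg 3: desired track 139.9°; wind correction +8.9° → command heading 148.8°, groundspeed 120.9 kt
Leg 4: desired track 245.4°; wind correction -16.0° → command heading 229.4°, groundspeed 142.4 kt
Leg 5: desired track 269.9°; wind correction -16.6° → command heading 253.3°, groundspeed 161.7 kt
Leg 6: desired track 147.6°; wind correction +7.0° → command heading 154.6°, groundspeed 118.6 kt

Leg 1: heading=322.4°, groundspeed=204.4 kt
Leg 2: heading=356.7°, groundspeed=209.2 kt
Leg 3: heading=148.8°, groundspeed=120.9 kt
Leg 4: heading=229.4°, groundspeed=142.4 kt
Leg 5: heading=253.3°, groundspeed=161.7 kt
Leg 6: heading=154.6°, groundspeed=118.6 kt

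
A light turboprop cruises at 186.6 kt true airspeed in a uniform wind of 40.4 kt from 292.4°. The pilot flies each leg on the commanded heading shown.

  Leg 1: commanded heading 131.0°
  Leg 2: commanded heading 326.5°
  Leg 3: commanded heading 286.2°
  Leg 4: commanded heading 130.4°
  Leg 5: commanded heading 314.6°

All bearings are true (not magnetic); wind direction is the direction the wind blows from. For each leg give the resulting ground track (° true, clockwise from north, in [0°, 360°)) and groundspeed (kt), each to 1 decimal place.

Leg 1: heading 131.0°; drift -3.3° → track 127.7°, groundspeed 225.3 kt
Leg 2: heading 326.5°; drift +8.4° → track 334.9°, groundspeed 154.8 kt
Leg 3: heading 286.2°; drift -1.7° → track 284.5°, groundspeed 146.5 kt
Leg 4: heading 130.4°; drift -3.2° → track 127.2°, groundspeed 225.4 kt
Leg 5: heading 314.6°; drift +5.8° → track 320.4°, groundspeed 150.0 kt

Leg 1: track=127.7°, groundspeed=225.3 kt
Leg 2: track=334.9°, groundspeed=154.8 kt
Leg 3: track=284.5°, groundspeed=146.5 kt
Leg 4: track=127.2°, groundspeed=225.4 kt
Leg 5: track=320.4°, groundspeed=150.0 kt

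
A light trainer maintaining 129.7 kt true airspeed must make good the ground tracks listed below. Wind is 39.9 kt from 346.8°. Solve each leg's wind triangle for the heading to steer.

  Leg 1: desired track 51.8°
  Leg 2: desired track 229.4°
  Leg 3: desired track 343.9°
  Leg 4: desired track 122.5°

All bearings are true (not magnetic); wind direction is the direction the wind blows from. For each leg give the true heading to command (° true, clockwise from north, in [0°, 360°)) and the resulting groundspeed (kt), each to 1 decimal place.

Leg 1: desired track 51.8°; wind correction -16.2° → command heading 35.6°, groundspeed 107.7 kt
Leg 2: desired track 229.4°; wind correction +15.9° → command heading 245.3°, groundspeed 143.1 kt
Leg 3: desired track 343.9°; wind correction +0.9° → command heading 344.8°, groundspeed 89.8 kt
Leg 4: desired track 122.5°; wind correction -12.4° → command heading 110.1°, groundspeed 155.2 kt

Leg 1: heading=35.6°, groundspeed=107.7 kt
Leg 2: heading=245.3°, groundspeed=143.1 kt
Leg 3: heading=344.8°, groundspeed=89.8 kt
Leg 4: heading=110.1°, groundspeed=155.2 kt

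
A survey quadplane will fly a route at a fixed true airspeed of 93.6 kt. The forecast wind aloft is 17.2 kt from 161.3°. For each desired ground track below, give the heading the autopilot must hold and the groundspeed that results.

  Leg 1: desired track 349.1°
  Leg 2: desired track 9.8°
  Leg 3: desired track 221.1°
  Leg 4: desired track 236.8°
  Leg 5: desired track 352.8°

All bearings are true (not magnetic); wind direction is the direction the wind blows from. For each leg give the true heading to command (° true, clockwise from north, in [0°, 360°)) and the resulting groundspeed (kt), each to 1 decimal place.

Leg 1: heading=350.5°, groundspeed=110.6 kt
Leg 2: heading=14.8°, groundspeed=108.4 kt
Leg 3: heading=212.0°, groundspeed=83.8 kt
Leg 4: heading=226.6°, groundspeed=87.8 kt
Leg 5: heading=354.9°, groundspeed=110.4 kt

Leg 1: desired track 349.1°; wind correction +1.4° → command heading 350.5°, groundspeed 110.6 kt
Leg 2: desired track 9.8°; wind correction +5.0° → command heading 14.8°, groundspeed 108.4 kt
Leg 3: desired track 221.1°; wind correction -9.1° → command heading 212.0°, groundspeed 83.8 kt
Leg 4: desired track 236.8°; wind correction -10.2° → command heading 226.6°, groundspeed 87.8 kt
Leg 5: desired track 352.8°; wind correction +2.1° → command heading 354.9°, groundspeed 110.4 kt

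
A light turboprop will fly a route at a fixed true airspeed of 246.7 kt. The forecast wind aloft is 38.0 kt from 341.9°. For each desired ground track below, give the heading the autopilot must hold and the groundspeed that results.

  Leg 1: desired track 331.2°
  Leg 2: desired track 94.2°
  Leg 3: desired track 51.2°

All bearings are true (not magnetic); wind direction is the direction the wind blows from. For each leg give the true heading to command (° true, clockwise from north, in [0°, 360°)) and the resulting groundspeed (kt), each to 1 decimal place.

Leg 1: heading=332.8°, groundspeed=209.3 kt
Leg 2: heading=86.0°, groundspeed=258.6 kt
Leg 3: heading=42.9°, groundspeed=230.7 kt

Leg 1: desired track 331.2°; wind correction +1.6° → command heading 332.8°, groundspeed 209.3 kt
Leg 2: desired track 94.2°; wind correction -8.2° → command heading 86.0°, groundspeed 258.6 kt
Leg 3: desired track 51.2°; wind correction -8.3° → command heading 42.9°, groundspeed 230.7 kt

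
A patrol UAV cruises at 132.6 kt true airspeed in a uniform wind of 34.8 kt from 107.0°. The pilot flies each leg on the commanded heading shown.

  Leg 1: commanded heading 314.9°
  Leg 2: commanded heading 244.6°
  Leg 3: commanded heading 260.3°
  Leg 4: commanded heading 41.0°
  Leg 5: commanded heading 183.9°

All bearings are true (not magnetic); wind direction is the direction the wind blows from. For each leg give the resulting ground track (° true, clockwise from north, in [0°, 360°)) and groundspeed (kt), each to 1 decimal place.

Leg 1: track=309.2°, groundspeed=164.2 kt
Leg 2: track=253.0°, groundspeed=160.0 kt
Leg 3: track=265.8°, groundspeed=164.4 kt
Leg 4: track=26.0°, groundspeed=122.6 kt
Leg 5: track=199.1°, groundspeed=129.2 kt

Leg 1: heading 314.9°; drift -5.7° → track 309.2°, groundspeed 164.2 kt
Leg 2: heading 244.6°; drift +8.4° → track 253.0°, groundspeed 160.0 kt
Leg 3: heading 260.3°; drift +5.5° → track 265.8°, groundspeed 164.4 kt
Leg 4: heading 41.0°; drift -15.0° → track 26.0°, groundspeed 122.6 kt
Leg 5: heading 183.9°; drift +15.2° → track 199.1°, groundspeed 129.2 kt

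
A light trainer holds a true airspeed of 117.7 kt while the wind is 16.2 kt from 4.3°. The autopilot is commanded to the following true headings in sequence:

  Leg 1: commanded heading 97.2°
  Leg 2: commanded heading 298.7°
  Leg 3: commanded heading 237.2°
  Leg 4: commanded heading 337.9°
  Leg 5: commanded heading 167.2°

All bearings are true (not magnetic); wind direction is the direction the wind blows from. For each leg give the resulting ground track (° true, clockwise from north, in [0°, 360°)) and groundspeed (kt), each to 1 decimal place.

Leg 1: heading 97.2°; drift +7.8° → track 105.0°, groundspeed 119.6 kt
Leg 2: heading 298.7°; drift -7.6° → track 291.1°, groundspeed 112.0 kt
Leg 3: heading 237.2°; drift -5.8° → track 231.4°, groundspeed 128.1 kt
Leg 4: heading 337.9°; drift -4.0° → track 333.9°, groundspeed 103.4 kt
Leg 5: heading 167.2°; drift +2.0° → track 169.2°, groundspeed 133.3 kt

Leg 1: track=105.0°, groundspeed=119.6 kt
Leg 2: track=291.1°, groundspeed=112.0 kt
Leg 3: track=231.4°, groundspeed=128.1 kt
Leg 4: track=333.9°, groundspeed=103.4 kt
Leg 5: track=169.2°, groundspeed=133.3 kt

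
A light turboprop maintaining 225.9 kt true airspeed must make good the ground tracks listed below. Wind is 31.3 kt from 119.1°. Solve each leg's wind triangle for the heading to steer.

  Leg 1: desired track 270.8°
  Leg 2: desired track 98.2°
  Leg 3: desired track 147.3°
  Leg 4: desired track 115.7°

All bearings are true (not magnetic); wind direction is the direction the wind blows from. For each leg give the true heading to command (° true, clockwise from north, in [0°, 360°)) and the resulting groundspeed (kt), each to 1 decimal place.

Leg 1: heading=267.0°, groundspeed=253.0 kt
Leg 2: heading=101.0°, groundspeed=196.4 kt
Leg 3: heading=143.5°, groundspeed=197.8 kt
Leg 4: heading=116.2°, groundspeed=194.6 kt

Leg 1: desired track 270.8°; wind correction -3.8° → command heading 267.0°, groundspeed 253.0 kt
Leg 2: desired track 98.2°; wind correction +2.8° → command heading 101.0°, groundspeed 196.4 kt
Leg 3: desired track 147.3°; wind correction -3.8° → command heading 143.5°, groundspeed 197.8 kt
Leg 4: desired track 115.7°; wind correction +0.5° → command heading 116.2°, groundspeed 194.6 kt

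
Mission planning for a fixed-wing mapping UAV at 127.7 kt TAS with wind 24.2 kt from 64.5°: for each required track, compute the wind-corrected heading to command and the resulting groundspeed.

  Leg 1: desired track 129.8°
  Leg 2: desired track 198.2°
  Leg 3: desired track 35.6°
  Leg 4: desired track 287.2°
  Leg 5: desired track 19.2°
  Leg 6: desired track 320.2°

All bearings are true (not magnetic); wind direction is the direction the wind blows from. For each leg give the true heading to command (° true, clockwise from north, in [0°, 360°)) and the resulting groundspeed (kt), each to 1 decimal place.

Leg 1: desired track 129.8°; wind correction -9.9° → command heading 119.9°, groundspeed 115.7 kt
Leg 2: desired track 198.2°; wind correction -7.9° → command heading 190.3°, groundspeed 143.2 kt
Leg 3: desired track 35.6°; wind correction +5.3° → command heading 40.9°, groundspeed 106.0 kt
Leg 4: desired track 287.2°; wind correction +7.4° → command heading 294.6°, groundspeed 144.4 kt
Leg 5: desired track 19.2°; wind correction +7.7° → command heading 26.9°, groundspeed 109.5 kt
Leg 6: desired track 320.2°; wind correction +10.6° → command heading 330.8°, groundspeed 131.5 kt

Leg 1: heading=119.9°, groundspeed=115.7 kt
Leg 2: heading=190.3°, groundspeed=143.2 kt
Leg 3: heading=40.9°, groundspeed=106.0 kt
Leg 4: heading=294.6°, groundspeed=144.4 kt
Leg 5: heading=26.9°, groundspeed=109.5 kt
Leg 6: heading=330.8°, groundspeed=131.5 kt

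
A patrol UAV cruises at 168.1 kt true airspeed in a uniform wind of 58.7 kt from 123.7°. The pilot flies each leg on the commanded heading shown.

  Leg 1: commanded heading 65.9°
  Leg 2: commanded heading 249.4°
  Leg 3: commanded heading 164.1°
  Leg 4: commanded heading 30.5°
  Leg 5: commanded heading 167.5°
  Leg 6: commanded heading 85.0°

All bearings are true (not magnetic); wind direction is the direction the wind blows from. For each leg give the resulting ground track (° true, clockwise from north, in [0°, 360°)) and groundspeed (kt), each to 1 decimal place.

Leg 1: track=45.9°, groundspeed=145.6 kt
Leg 2: track=262.7°, groundspeed=207.9 kt
Leg 3: track=181.2°, groundspeed=129.1 kt
Leg 4: track=11.6°, groundspeed=181.1 kt
Leg 5: track=185.4°, groundspeed=132.1 kt
Leg 6: track=68.3°, groundspeed=127.7 kt

Leg 1: heading 65.9°; drift -20.0° → track 45.9°, groundspeed 145.6 kt
Leg 2: heading 249.4°; drift +13.3° → track 262.7°, groundspeed 207.9 kt
Leg 3: heading 164.1°; drift +17.1° → track 181.2°, groundspeed 129.1 kt
Leg 4: heading 30.5°; drift -18.9° → track 11.6°, groundspeed 181.1 kt
Leg 5: heading 167.5°; drift +17.9° → track 185.4°, groundspeed 132.1 kt
Leg 6: heading 85.0°; drift -16.7° → track 68.3°, groundspeed 127.7 kt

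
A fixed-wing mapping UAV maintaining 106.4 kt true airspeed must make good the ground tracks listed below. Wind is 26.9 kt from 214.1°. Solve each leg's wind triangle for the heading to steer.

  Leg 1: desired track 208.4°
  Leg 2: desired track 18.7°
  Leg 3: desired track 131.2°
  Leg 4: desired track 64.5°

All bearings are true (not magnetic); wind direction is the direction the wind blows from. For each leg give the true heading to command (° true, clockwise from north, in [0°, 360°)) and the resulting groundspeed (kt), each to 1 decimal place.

Leg 1: heading=209.8°, groundspeed=79.6 kt
Leg 2: heading=14.9°, groundspeed=132.1 kt
Leg 3: heading=145.7°, groundspeed=99.7 kt
Leg 4: heading=71.9°, groundspeed=128.7 kt

Leg 1: desired track 208.4°; wind correction +1.4° → command heading 209.8°, groundspeed 79.6 kt
Leg 2: desired track 18.7°; wind correction -3.8° → command heading 14.9°, groundspeed 132.1 kt
Leg 3: desired track 131.2°; wind correction +14.5° → command heading 145.7°, groundspeed 99.7 kt
Leg 4: desired track 64.5°; wind correction +7.4° → command heading 71.9°, groundspeed 128.7 kt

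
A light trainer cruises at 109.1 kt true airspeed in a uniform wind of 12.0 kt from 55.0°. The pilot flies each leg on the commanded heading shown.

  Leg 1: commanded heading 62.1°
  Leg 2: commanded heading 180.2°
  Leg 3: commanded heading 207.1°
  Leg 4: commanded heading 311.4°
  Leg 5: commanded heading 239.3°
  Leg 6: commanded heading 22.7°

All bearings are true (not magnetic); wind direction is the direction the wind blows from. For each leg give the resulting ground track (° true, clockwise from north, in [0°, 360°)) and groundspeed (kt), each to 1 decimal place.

Leg 1: track=63.0°, groundspeed=97.2 kt
Leg 2: track=185.0°, groundspeed=116.4 kt
Leg 3: track=209.8°, groundspeed=119.8 kt
Leg 4: track=305.5°, groundspeed=112.5 kt
Leg 5: track=238.9°, groundspeed=121.1 kt
Leg 6: track=19.0°, groundspeed=99.2 kt

Leg 1: heading 62.1°; drift +0.9° → track 63.0°, groundspeed 97.2 kt
Leg 2: heading 180.2°; drift +4.8° → track 185.0°, groundspeed 116.4 kt
Leg 3: heading 207.1°; drift +2.7° → track 209.8°, groundspeed 119.8 kt
Leg 4: heading 311.4°; drift -5.9° → track 305.5°, groundspeed 112.5 kt
Leg 5: heading 239.3°; drift -0.4° → track 238.9°, groundspeed 121.1 kt
Leg 6: heading 22.7°; drift -3.7° → track 19.0°, groundspeed 99.2 kt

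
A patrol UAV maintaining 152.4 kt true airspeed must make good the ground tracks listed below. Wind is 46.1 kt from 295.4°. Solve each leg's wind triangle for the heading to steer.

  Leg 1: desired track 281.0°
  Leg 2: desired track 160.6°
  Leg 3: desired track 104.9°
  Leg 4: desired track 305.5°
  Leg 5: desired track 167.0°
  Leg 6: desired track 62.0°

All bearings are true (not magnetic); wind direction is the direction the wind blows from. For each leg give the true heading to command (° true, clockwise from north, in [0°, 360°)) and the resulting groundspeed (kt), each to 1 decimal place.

Leg 1: heading=285.3°, groundspeed=107.3 kt
Leg 2: heading=173.0°, groundspeed=181.3 kt
Leg 3: heading=101.7°, groundspeed=197.5 kt
Leg 4: heading=302.5°, groundspeed=106.8 kt
Leg 5: heading=180.7°, groundspeed=176.7 kt
Leg 6: heading=47.9°, groundspeed=175.3 kt

Leg 1: desired track 281.0°; wind correction +4.3° → command heading 285.3°, groundspeed 107.3 kt
Leg 2: desired track 160.6°; wind correction +12.4° → command heading 173.0°, groundspeed 181.3 kt
Leg 3: desired track 104.9°; wind correction -3.2° → command heading 101.7°, groundspeed 197.5 kt
Leg 4: desired track 305.5°; wind correction -3.0° → command heading 302.5°, groundspeed 106.8 kt
Leg 5: desired track 167.0°; wind correction +13.7° → command heading 180.7°, groundspeed 176.7 kt
Leg 6: desired track 62.0°; wind correction -14.1° → command heading 47.9°, groundspeed 175.3 kt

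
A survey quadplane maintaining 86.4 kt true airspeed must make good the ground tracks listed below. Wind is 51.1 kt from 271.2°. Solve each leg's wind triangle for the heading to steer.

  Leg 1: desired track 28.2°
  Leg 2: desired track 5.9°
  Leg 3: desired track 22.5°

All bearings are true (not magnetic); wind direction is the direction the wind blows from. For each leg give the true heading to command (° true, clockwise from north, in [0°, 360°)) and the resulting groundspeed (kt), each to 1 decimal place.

Leg 1: heading=356.4°, groundspeed=96.6 kt
Leg 2: heading=329.8°, groundspeed=74.0 kt
Leg 3: heading=349.1°, groundspeed=90.7 kt

Leg 1: desired track 28.2°; wind correction -31.8° → command heading 356.4°, groundspeed 96.6 kt
Leg 2: desired track 5.9°; wind correction -36.1° → command heading 329.8°, groundspeed 74.0 kt
Leg 3: desired track 22.5°; wind correction -33.4° → command heading 349.1°, groundspeed 90.7 kt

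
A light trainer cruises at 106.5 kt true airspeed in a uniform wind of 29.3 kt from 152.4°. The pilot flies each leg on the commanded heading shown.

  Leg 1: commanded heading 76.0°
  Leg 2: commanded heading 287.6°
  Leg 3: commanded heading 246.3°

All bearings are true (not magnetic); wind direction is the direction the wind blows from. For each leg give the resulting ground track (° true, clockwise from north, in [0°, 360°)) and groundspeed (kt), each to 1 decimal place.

Leg 1: heading 76.0°; drift -16.0° → track 60.0°, groundspeed 103.6 kt
Leg 2: heading 287.6°; drift +9.2° → track 296.8°, groundspeed 129.0 kt
Leg 3: heading 246.3°; drift +15.1° → track 261.4°, groundspeed 112.4 kt

Leg 1: track=60.0°, groundspeed=103.6 kt
Leg 2: track=296.8°, groundspeed=129.0 kt
Leg 3: track=261.4°, groundspeed=112.4 kt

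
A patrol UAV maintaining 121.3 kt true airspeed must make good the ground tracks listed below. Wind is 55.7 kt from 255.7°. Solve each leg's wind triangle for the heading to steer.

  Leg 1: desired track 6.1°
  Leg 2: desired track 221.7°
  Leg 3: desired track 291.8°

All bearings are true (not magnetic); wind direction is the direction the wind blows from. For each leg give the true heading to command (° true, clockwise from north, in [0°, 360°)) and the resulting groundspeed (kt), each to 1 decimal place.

Leg 1: heading=340.6°, groundspeed=128.9 kt
Leg 2: heading=236.6°, groundspeed=71.1 kt
Leg 3: heading=276.1°, groundspeed=71.8 kt

Leg 1: desired track 6.1°; wind correction -25.5° → command heading 340.6°, groundspeed 128.9 kt
Leg 2: desired track 221.7°; wind correction +14.9° → command heading 236.6°, groundspeed 71.1 kt
Leg 3: desired track 291.8°; wind correction -15.7° → command heading 276.1°, groundspeed 71.8 kt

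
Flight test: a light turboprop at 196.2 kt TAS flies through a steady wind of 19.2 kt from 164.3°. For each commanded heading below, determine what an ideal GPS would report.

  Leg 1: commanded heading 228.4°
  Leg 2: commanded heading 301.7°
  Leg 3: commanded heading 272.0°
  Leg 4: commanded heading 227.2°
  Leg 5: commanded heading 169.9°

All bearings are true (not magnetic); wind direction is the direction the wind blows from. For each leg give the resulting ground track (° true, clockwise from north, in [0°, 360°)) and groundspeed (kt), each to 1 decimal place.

Leg 1: track=233.7°, groundspeed=188.6 kt
Leg 2: track=305.2°, groundspeed=210.7 kt
Leg 3: track=277.2°, groundspeed=202.9 kt
Leg 4: track=232.4°, groundspeed=188.2 kt
Leg 5: track=170.5°, groundspeed=177.1 kt

Leg 1: heading 228.4°; drift +5.3° → track 233.7°, groundspeed 188.6 kt
Leg 2: heading 301.7°; drift +3.5° → track 305.2°, groundspeed 210.7 kt
Leg 3: heading 272.0°; drift +5.2° → track 277.2°, groundspeed 202.9 kt
Leg 4: heading 227.2°; drift +5.2° → track 232.4°, groundspeed 188.2 kt
Leg 5: heading 169.9°; drift +0.6° → track 170.5°, groundspeed 177.1 kt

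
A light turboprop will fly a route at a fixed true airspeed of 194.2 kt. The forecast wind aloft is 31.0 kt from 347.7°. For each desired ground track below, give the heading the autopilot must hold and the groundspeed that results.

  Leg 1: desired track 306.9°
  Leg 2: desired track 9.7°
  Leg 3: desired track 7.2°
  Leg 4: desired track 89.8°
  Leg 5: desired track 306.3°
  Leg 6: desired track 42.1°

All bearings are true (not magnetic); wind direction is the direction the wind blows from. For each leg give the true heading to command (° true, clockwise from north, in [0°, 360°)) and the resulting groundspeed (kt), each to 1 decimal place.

Leg 1: desired track 306.9°; wind correction +6.0° → command heading 312.9°, groundspeed 169.7 kt
Leg 2: desired track 9.7°; wind correction -3.4° → command heading 6.3°, groundspeed 165.1 kt
Leg 3: desired track 7.2°; wind correction -3.1° → command heading 4.1°, groundspeed 164.7 kt
Leg 4: desired track 89.8°; wind correction -9.0° → command heading 80.8°, groundspeed 198.3 kt
Leg 5: desired track 306.3°; wind correction +6.1° → command heading 312.4°, groundspeed 169.9 kt
Leg 6: desired track 42.1°; wind correction -7.5° → command heading 34.6°, groundspeed 174.5 kt

Leg 1: heading=312.9°, groundspeed=169.7 kt
Leg 2: heading=6.3°, groundspeed=165.1 kt
Leg 3: heading=4.1°, groundspeed=164.7 kt
Leg 4: heading=80.8°, groundspeed=198.3 kt
Leg 5: heading=312.4°, groundspeed=169.9 kt
Leg 6: heading=34.6°, groundspeed=174.5 kt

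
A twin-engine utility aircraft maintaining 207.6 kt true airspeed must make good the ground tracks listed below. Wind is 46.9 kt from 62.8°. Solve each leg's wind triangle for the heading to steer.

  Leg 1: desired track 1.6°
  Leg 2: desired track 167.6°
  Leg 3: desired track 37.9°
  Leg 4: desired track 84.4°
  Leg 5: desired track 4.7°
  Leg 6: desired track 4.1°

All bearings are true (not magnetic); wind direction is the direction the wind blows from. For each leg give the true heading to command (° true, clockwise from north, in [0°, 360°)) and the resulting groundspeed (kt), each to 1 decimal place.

Leg 1: heading=13.0°, groundspeed=180.9 kt
Leg 2: heading=155.0°, groundspeed=214.6 kt
Leg 3: heading=43.4°, groundspeed=164.1 kt
Leg 4: heading=79.6°, groundspeed=163.3 kt
Leg 5: heading=15.8°, groundspeed=179.0 kt
Leg 6: heading=15.2°, groundspeed=179.3 kt

Leg 1: desired track 1.6°; wind correction +11.4° → command heading 13.0°, groundspeed 180.9 kt
Leg 2: desired track 167.6°; wind correction -12.6° → command heading 155.0°, groundspeed 214.6 kt
Leg 3: desired track 37.9°; wind correction +5.5° → command heading 43.4°, groundspeed 164.1 kt
Leg 4: desired track 84.4°; wind correction -4.8° → command heading 79.6°, groundspeed 163.3 kt
Leg 5: desired track 4.7°; wind correction +11.1° → command heading 15.8°, groundspeed 179.0 kt
Leg 6: desired track 4.1°; wind correction +11.1° → command heading 15.2°, groundspeed 179.3 kt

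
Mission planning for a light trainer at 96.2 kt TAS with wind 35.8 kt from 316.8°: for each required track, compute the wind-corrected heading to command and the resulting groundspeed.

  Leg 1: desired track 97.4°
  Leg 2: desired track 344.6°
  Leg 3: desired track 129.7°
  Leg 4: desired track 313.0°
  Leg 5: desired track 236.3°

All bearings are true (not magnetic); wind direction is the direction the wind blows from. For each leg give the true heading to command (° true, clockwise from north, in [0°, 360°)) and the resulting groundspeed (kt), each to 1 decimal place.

Leg 1: heading=83.7°, groundspeed=121.1 kt
Leg 2: heading=334.6°, groundspeed=63.1 kt
Leg 3: heading=127.1°, groundspeed=131.6 kt
Leg 4: heading=314.4°, groundspeed=60.4 kt
Leg 5: heading=257.8°, groundspeed=83.6 kt

Leg 1: desired track 97.4°; wind correction -13.7° → command heading 83.7°, groundspeed 121.1 kt
Leg 2: desired track 344.6°; wind correction -10.0° → command heading 334.6°, groundspeed 63.1 kt
Leg 3: desired track 129.7°; wind correction -2.6° → command heading 127.1°, groundspeed 131.6 kt
Leg 4: desired track 313.0°; wind correction +1.4° → command heading 314.4°, groundspeed 60.4 kt
Leg 5: desired track 236.3°; wind correction +21.5° → command heading 257.8°, groundspeed 83.6 kt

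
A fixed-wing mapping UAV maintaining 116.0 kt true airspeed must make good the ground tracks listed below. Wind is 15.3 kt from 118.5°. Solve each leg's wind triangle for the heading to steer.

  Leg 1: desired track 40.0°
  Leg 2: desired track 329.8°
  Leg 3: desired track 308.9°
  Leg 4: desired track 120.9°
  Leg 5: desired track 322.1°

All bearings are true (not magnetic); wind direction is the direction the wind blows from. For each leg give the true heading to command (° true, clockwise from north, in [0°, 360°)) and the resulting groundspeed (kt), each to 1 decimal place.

Leg 1: heading=47.4°, groundspeed=112.0 kt
Leg 2: heading=333.7°, groundspeed=128.8 kt
Leg 3: heading=310.3°, groundspeed=131.0 kt
Leg 4: heading=120.6°, groundspeed=100.7 kt
Leg 5: heading=325.1°, groundspeed=129.9 kt

Leg 1: desired track 40.0°; wind correction +7.4° → command heading 47.4°, groundspeed 112.0 kt
Leg 2: desired track 329.8°; wind correction +3.9° → command heading 333.7°, groundspeed 128.8 kt
Leg 3: desired track 308.9°; wind correction +1.4° → command heading 310.3°, groundspeed 131.0 kt
Leg 4: desired track 120.9°; wind correction -0.3° → command heading 120.6°, groundspeed 100.7 kt
Leg 5: desired track 322.1°; wind correction +3.0° → command heading 325.1°, groundspeed 129.9 kt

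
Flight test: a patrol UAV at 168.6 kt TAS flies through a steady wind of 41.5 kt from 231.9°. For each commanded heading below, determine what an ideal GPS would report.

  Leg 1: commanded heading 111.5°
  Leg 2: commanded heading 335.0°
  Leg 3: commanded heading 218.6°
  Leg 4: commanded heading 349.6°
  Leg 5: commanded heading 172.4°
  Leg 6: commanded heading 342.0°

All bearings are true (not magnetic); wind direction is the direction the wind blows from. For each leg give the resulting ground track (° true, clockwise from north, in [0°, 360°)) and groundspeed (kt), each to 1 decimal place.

Leg 1: heading 111.5°; drift -10.7° → track 100.8°, groundspeed 192.9 kt
Leg 2: heading 335.0°; drift +12.8° → track 347.8°, groundspeed 182.5 kt
Leg 3: heading 218.6°; drift -4.3° → track 214.3°, groundspeed 128.6 kt
Leg 4: heading 349.6°; drift +11.1° → track 0.7°, groundspeed 191.5 kt
Leg 5: heading 172.4°; drift -13.6° → track 158.8°, groundspeed 151.8 kt
Leg 6: heading 342.0°; drift +12.0° → track 354.0°, groundspeed 187.0 kt

Leg 1: track=100.8°, groundspeed=192.9 kt
Leg 2: track=347.8°, groundspeed=182.5 kt
Leg 3: track=214.3°, groundspeed=128.6 kt
Leg 4: track=0.7°, groundspeed=191.5 kt
Leg 5: track=158.8°, groundspeed=151.8 kt
Leg 6: track=354.0°, groundspeed=187.0 kt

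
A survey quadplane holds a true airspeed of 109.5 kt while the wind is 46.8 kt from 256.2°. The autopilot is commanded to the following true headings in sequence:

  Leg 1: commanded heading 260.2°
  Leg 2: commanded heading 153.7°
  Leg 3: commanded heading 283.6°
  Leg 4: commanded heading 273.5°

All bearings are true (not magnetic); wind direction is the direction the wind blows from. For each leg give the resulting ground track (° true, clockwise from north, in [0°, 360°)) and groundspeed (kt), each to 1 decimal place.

Leg 1: heading 260.2°; drift +3.0° → track 263.2°, groundspeed 62.9 kt
Leg 2: heading 153.7°; drift -20.9° → track 132.8°, groundspeed 128.1 kt
Leg 3: heading 283.6°; drift +17.6° → track 301.2°, groundspeed 71.3 kt
Leg 4: heading 273.5°; drift +12.1° → track 285.6°, groundspeed 66.3 kt

Leg 1: track=263.2°, groundspeed=62.9 kt
Leg 2: track=132.8°, groundspeed=128.1 kt
Leg 3: track=301.2°, groundspeed=71.3 kt
Leg 4: track=285.6°, groundspeed=66.3 kt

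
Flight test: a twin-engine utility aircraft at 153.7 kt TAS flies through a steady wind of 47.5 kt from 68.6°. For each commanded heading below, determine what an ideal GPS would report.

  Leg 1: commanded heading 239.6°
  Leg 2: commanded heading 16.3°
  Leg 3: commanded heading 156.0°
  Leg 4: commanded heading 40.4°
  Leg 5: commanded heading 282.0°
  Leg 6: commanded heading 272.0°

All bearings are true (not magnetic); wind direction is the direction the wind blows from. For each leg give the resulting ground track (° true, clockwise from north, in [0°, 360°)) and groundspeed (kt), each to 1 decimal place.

Leg 1: track=241.7°, groundspeed=200.8 kt
Leg 2: track=359.5°, groundspeed=130.2 kt
Leg 3: track=173.4°, groundspeed=158.8 kt
Leg 4: track=29.1°, groundspeed=114.1 kt
Leg 5: track=274.3°, groundspeed=195.1 kt
Leg 6: track=266.5°, groundspeed=198.2 kt

Leg 1: heading 239.6°; drift +2.1° → track 241.7°, groundspeed 200.8 kt
Leg 2: heading 16.3°; drift -16.8° → track 359.5°, groundspeed 130.2 kt
Leg 3: heading 156.0°; drift +17.4° → track 173.4°, groundspeed 158.8 kt
Leg 4: heading 40.4°; drift -11.3° → track 29.1°, groundspeed 114.1 kt
Leg 5: heading 282.0°; drift -7.7° → track 274.3°, groundspeed 195.1 kt
Leg 6: heading 272.0°; drift -5.5° → track 266.5°, groundspeed 198.2 kt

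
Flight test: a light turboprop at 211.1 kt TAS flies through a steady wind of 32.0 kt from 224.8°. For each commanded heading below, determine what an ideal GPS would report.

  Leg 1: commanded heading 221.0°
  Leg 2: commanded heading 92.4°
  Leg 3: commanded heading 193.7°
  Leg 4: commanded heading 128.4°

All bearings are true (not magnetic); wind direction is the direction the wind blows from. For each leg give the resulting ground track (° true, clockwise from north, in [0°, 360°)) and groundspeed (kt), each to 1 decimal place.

Leg 1: track=220.3°, groundspeed=179.2 kt
Leg 2: track=86.6°, groundspeed=233.9 kt
Leg 3: track=188.6°, groundspeed=184.4 kt
Leg 4: track=120.0°, groundspeed=217.0 kt

Leg 1: heading 221.0°; drift -0.7° → track 220.3°, groundspeed 179.2 kt
Leg 2: heading 92.4°; drift -5.8° → track 86.6°, groundspeed 233.9 kt
Leg 3: heading 193.7°; drift -5.1° → track 188.6°, groundspeed 184.4 kt
Leg 4: heading 128.4°; drift -8.4° → track 120.0°, groundspeed 217.0 kt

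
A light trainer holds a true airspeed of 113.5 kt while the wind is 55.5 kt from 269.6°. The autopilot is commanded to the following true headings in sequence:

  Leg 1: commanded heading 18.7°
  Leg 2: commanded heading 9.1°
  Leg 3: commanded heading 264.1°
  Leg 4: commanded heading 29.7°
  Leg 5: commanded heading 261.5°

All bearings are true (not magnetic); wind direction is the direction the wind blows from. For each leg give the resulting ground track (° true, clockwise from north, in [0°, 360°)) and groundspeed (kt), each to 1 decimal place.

Leg 1: heading 18.7°; drift +21.7° → track 40.4°, groundspeed 141.7 kt
Leg 2: heading 9.1°; drift +24.0° → track 33.1°, groundspeed 134.3 kt
Leg 3: heading 264.1°; drift -5.2° → track 258.9°, groundspeed 58.5 kt
Leg 4: heading 29.7°; drift +18.8° → track 48.5°, groundspeed 149.3 kt
Leg 5: heading 261.5°; drift -7.6° → track 253.9°, groundspeed 59.1 kt

Leg 1: track=40.4°, groundspeed=141.7 kt
Leg 2: track=33.1°, groundspeed=134.3 kt
Leg 3: track=258.9°, groundspeed=58.5 kt
Leg 4: track=48.5°, groundspeed=149.3 kt
Leg 5: track=253.9°, groundspeed=59.1 kt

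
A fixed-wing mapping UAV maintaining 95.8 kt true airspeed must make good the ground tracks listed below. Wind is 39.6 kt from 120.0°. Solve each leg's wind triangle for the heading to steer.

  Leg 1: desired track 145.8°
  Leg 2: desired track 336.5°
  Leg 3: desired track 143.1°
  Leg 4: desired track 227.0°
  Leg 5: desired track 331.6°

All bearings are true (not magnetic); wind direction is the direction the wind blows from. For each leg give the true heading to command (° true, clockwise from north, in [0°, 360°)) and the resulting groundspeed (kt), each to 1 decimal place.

Leg 1: desired track 145.8°; wind correction -10.4° → command heading 135.4°, groundspeed 58.6 kt
Leg 2: desired track 336.5°; wind correction +14.2° → command heading 350.7°, groundspeed 124.7 kt
Leg 3: desired track 143.1°; wind correction -9.3° → command heading 133.8°, groundspeed 58.1 kt
Leg 4: desired track 227.0°; wind correction -23.3° → command heading 203.7°, groundspeed 99.6 kt
Leg 5: desired track 331.6°; wind correction +12.5° → command heading 344.1°, groundspeed 127.3 kt

Leg 1: heading=135.4°, groundspeed=58.6 kt
Leg 2: heading=350.7°, groundspeed=124.7 kt
Leg 3: heading=133.8°, groundspeed=58.1 kt
Leg 4: heading=203.7°, groundspeed=99.6 kt
Leg 5: heading=344.1°, groundspeed=127.3 kt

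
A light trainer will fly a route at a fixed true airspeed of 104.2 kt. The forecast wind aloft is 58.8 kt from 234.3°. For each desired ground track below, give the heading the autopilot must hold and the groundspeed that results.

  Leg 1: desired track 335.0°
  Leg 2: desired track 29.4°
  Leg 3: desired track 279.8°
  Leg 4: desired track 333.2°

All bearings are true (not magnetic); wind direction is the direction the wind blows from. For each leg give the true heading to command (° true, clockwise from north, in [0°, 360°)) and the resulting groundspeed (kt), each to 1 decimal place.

Leg 1: desired track 335.0°; wind correction -33.7° → command heading 301.3°, groundspeed 97.6 kt
Leg 2: desired track 29.4°; wind correction -13.7° → command heading 15.7°, groundspeed 154.6 kt
Leg 3: desired track 279.8°; wind correction -23.7° → command heading 256.1°, groundspeed 54.2 kt
Leg 4: desired track 333.2°; wind correction -33.9° → command heading 299.3°, groundspeed 95.6 kt

Leg 1: heading=301.3°, groundspeed=97.6 kt
Leg 2: heading=15.7°, groundspeed=154.6 kt
Leg 3: heading=256.1°, groundspeed=54.2 kt
Leg 4: heading=299.3°, groundspeed=95.6 kt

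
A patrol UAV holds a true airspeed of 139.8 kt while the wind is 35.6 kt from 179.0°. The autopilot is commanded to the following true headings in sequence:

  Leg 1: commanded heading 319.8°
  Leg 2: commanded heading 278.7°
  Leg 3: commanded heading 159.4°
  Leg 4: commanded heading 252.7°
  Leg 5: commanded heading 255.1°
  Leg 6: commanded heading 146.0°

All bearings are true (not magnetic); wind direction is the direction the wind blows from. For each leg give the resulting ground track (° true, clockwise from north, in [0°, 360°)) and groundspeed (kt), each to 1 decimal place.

Leg 1: track=327.5°, groundspeed=168.9 kt
Leg 2: track=292.2°, groundspeed=150.0 kt
Leg 3: track=153.0°, groundspeed=106.9 kt
Leg 4: track=267.4°, groundspeed=134.2 kt
Leg 5: track=269.9°, groundspeed=135.7 kt
Leg 6: track=136.0°, groundspeed=111.6 kt

Leg 1: heading 319.8°; drift +7.7° → track 327.5°, groundspeed 168.9 kt
Leg 2: heading 278.7°; drift +13.5° → track 292.2°, groundspeed 150.0 kt
Leg 3: heading 159.4°; drift -6.4° → track 153.0°, groundspeed 106.9 kt
Leg 4: heading 252.7°; drift +14.7° → track 267.4°, groundspeed 134.2 kt
Leg 5: heading 255.1°; drift +14.8° → track 269.9°, groundspeed 135.7 kt
Leg 6: heading 146.0°; drift -10.0° → track 136.0°, groundspeed 111.6 kt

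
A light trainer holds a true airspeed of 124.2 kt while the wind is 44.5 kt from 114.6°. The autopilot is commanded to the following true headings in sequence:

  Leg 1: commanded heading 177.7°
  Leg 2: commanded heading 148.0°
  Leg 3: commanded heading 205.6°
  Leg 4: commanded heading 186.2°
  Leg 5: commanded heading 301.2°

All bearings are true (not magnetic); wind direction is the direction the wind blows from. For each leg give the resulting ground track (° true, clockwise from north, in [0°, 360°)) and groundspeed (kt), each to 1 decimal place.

Leg 1: track=198.6°, groundspeed=111.4 kt
Leg 2: track=163.7°, groundspeed=90.4 kt
Leg 3: track=225.2°, groundspeed=132.7 kt
Leg 4: track=207.2°, groundspeed=118.0 kt
Leg 5: track=299.5°, groundspeed=168.5 kt

Leg 1: heading 177.7°; drift +20.9° → track 198.6°, groundspeed 111.4 kt
Leg 2: heading 148.0°; drift +15.7° → track 163.7°, groundspeed 90.4 kt
Leg 3: heading 205.6°; drift +19.6° → track 225.2°, groundspeed 132.7 kt
Leg 4: heading 186.2°; drift +21.0° → track 207.2°, groundspeed 118.0 kt
Leg 5: heading 301.2°; drift -1.7° → track 299.5°, groundspeed 168.5 kt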